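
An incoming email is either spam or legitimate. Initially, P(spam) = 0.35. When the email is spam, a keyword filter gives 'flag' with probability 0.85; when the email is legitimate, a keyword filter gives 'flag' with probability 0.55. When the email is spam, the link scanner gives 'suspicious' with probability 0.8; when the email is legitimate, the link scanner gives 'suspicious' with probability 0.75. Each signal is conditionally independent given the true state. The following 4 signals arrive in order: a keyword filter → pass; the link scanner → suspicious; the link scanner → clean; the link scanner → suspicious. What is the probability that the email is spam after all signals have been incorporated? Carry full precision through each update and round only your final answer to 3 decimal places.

0.140

Each posterior becomes the prior for the next update.
After a keyword filter='pass': P(spam) = 0.15·0.3500 / (0.15·0.3500 + 0.45·0.6500) ≈ 0.1522
After the link scanner='suspicious': P(spam) = 0.8·0.1522 / (0.8·0.1522 + 0.75·0.8478) ≈ 0.1607
After the link scanner='clean': P(spam) = 0.2·0.1607 / (0.2·0.1607 + 0.25·0.8393) ≈ 0.1328
After the link scanner='suspicious': P(spam) = 0.8·0.1328 / (0.8·0.1328 + 0.75·0.8672) ≈ 0.1404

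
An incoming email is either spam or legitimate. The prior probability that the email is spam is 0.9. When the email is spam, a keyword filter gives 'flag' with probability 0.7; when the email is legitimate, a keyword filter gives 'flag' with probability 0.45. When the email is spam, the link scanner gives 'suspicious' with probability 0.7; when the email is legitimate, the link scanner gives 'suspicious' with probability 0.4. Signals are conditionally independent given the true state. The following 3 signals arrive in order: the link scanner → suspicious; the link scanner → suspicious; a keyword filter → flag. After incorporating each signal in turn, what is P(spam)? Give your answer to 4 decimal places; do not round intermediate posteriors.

0.9772

After the link scanner='suspicious': P(spam) = 0.7·0.9000 / (0.7·0.9000 + 0.4·0.1000) ≈ 0.9403
After the link scanner='suspicious': P(spam) = 0.7·0.9403 / (0.7·0.9403 + 0.4·0.0597) ≈ 0.9650
After a keyword filter='flag': P(spam) = 0.7·0.9650 / (0.7·0.9650 + 0.45·0.0350) ≈ 0.9772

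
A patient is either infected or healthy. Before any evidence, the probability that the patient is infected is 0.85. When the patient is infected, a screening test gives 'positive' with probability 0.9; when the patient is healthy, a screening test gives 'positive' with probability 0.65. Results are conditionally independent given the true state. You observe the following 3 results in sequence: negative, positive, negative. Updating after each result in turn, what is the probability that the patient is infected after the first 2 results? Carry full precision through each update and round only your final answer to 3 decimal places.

0.692

After 'negative': P(infected) = 0.1·0.8500 / (0.1·0.8500 + 0.35·0.1500) ≈ 0.6182
After 'positive': P(infected) = 0.9·0.6182 / (0.9·0.6182 + 0.65·0.3818) ≈ 0.6915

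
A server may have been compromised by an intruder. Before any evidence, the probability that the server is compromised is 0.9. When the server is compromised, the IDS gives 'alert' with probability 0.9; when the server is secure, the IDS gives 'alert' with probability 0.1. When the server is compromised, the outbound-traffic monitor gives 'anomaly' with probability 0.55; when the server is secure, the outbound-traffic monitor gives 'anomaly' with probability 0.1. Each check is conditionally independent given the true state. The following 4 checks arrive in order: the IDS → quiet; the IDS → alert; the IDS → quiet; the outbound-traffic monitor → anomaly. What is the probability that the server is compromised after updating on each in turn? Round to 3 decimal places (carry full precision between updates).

After the IDS='quiet': P(compromised) = 0.1·0.9000 / (0.1·0.9000 + 0.9·0.1000) ≈ 0.5000
After the IDS='alert': P(compromised) = 0.9·0.5000 / (0.9·0.5000 + 0.1·0.5000) ≈ 0.9000
After the IDS='quiet': P(compromised) = 0.1·0.9000 / (0.1·0.9000 + 0.9·0.1000) ≈ 0.5000
After the outbound-traffic monitor='anomaly': P(compromised) = 0.55·0.5000 / (0.55·0.5000 + 0.1·0.5000) ≈ 0.8462

0.846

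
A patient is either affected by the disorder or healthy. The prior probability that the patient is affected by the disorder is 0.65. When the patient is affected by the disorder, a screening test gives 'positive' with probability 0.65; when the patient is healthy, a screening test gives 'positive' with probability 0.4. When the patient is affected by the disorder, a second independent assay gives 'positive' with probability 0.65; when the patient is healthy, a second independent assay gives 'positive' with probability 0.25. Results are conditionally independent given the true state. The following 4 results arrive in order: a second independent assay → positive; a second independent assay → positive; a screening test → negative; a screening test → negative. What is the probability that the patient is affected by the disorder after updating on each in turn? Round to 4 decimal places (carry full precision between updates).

After a second independent assay='positive': P(affected) = 0.65·0.6500 / (0.65·0.6500 + 0.25·0.3500) ≈ 0.8284
After a second independent assay='positive': P(affected) = 0.65·0.8284 / (0.65·0.8284 + 0.25·0.1716) ≈ 0.9262
After a screening test='negative': P(affected) = 0.35·0.9262 / (0.35·0.9262 + 0.6·0.0738) ≈ 0.8799
After a screening test='negative': P(affected) = 0.35·0.8799 / (0.35·0.8799 + 0.6·0.1201) ≈ 0.8103

0.8103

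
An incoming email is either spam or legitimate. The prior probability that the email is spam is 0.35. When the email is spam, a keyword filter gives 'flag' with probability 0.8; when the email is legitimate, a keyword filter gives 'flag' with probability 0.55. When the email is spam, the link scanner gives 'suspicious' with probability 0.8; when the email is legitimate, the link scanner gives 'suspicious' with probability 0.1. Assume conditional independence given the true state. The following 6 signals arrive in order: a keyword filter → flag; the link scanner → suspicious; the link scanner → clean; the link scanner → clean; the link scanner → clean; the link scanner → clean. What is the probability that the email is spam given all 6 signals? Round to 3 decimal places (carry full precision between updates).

0.015

After a keyword filter='flag': P(spam) = 0.8·0.3500 / (0.8·0.3500 + 0.55·0.6500) ≈ 0.4392
After the link scanner='suspicious': P(spam) = 0.8·0.4392 / (0.8·0.4392 + 0.1·0.5608) ≈ 0.8624
After the link scanner='clean': P(spam) = 0.2·0.8624 / (0.2·0.8624 + 0.9·0.1376) ≈ 0.5820
After the link scanner='clean': P(spam) = 0.2·0.5820 / (0.2·0.5820 + 0.9·0.4180) ≈ 0.2363
After the link scanner='clean': P(spam) = 0.2·0.2363 / (0.2·0.2363 + 0.9·0.7637) ≈ 0.0643
After the link scanner='clean': P(spam) = 0.2·0.0643 / (0.2·0.0643 + 0.9·0.9357) ≈ 0.0150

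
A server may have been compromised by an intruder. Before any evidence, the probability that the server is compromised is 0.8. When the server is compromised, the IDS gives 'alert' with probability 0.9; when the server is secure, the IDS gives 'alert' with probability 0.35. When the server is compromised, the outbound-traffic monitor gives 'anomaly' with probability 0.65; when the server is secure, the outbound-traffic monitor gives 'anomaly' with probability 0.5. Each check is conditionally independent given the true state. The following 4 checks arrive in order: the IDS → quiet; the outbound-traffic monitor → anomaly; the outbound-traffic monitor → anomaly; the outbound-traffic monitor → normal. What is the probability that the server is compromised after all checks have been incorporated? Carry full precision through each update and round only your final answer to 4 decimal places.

After the IDS='quiet': P(compromised) = 0.1·0.8000 / (0.1·0.8000 + 0.65·0.2000) ≈ 0.3810
After the outbound-traffic monitor='anomaly': P(compromised) = 0.65·0.3810 / (0.65·0.3810 + 0.5·0.6190) ≈ 0.4444
After the outbound-traffic monitor='anomaly': P(compromised) = 0.65·0.4444 / (0.65·0.4444 + 0.5·0.5556) ≈ 0.5098
After the outbound-traffic monitor='normal': P(compromised) = 0.35·0.5098 / (0.35·0.5098 + 0.5·0.4902) ≈ 0.4213

0.4213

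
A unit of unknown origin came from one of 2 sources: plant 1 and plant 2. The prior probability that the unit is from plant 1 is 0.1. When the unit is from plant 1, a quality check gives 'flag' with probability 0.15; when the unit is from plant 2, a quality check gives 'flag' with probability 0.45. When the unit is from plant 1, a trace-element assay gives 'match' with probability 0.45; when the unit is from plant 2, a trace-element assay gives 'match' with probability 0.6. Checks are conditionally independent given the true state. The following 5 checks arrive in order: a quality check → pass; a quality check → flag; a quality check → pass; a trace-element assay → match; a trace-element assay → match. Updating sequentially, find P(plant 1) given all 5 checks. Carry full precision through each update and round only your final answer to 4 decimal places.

0.0474

After a quality check='pass': P(plant 1) = 0.85·0.1000 / (0.85·0.1000 + 0.55·0.9000) ≈ 0.1466
After a quality check='flag': P(plant 1) = 0.15·0.1466 / (0.15·0.1466 + 0.45·0.8534) ≈ 0.0541
After a quality check='pass': P(plant 1) = 0.85·0.0541 / (0.85·0.0541 + 0.55·0.9459) ≈ 0.0813
After a trace-element assay='match': P(plant 1) = 0.45·0.0813 / (0.45·0.0813 + 0.6·0.9187) ≈ 0.0622
After a trace-element assay='match': P(plant 1) = 0.45·0.0622 / (0.45·0.0622 + 0.6·0.9378) ≈ 0.0474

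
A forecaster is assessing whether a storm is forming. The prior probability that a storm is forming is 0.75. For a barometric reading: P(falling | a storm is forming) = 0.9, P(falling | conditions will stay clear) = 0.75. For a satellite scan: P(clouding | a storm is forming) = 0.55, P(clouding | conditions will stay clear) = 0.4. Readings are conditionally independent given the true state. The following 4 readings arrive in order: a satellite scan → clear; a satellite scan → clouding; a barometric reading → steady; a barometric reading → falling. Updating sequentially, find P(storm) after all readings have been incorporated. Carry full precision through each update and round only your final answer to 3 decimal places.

0.598

Each posterior becomes the prior for the next update.
After a satellite scan='clear': P(storm) = 0.45·0.7500 / (0.45·0.7500 + 0.6·0.2500) ≈ 0.6923
After a satellite scan='clouding': P(storm) = 0.55·0.6923 / (0.55·0.6923 + 0.4·0.3077) ≈ 0.7557
After a barometric reading='steady': P(storm) = 0.1·0.7557 / (0.1·0.7557 + 0.25·0.2443) ≈ 0.5531
After a barometric reading='falling': P(storm) = 0.9·0.5531 / (0.9·0.5531 + 0.75·0.4469) ≈ 0.5976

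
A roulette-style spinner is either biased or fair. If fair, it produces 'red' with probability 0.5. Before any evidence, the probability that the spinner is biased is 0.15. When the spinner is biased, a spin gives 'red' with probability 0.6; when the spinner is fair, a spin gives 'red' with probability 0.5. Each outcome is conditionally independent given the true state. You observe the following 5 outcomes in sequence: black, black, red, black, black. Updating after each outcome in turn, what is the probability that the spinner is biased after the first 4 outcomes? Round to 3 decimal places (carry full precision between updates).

0.098

After 'black': P(biased) = 0.4·0.1500 / (0.4·0.1500 + 0.5·0.8500) ≈ 0.1237
After 'black': P(biased) = 0.4·0.1237 / (0.4·0.1237 + 0.5·0.8763) ≈ 0.1015
After 'red': P(biased) = 0.6·0.1015 / (0.6·0.1015 + 0.5·0.8985) ≈ 0.1194
After 'black': P(biased) = 0.4·0.1194 / (0.4·0.1194 + 0.5·0.8806) ≈ 0.0978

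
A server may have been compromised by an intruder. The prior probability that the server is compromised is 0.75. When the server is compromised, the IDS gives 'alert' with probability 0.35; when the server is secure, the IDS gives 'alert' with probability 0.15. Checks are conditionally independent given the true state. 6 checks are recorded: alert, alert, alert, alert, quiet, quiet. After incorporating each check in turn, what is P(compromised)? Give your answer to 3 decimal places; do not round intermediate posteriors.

0.981

Apply Bayes' rule sequentially, carrying P(compromised) forward.
After 'alert': P(compromised) = 0.35·0.7500 / (0.35·0.7500 + 0.15·0.2500) ≈ 0.8750
After 'alert': P(compromised) = 0.35·0.8750 / (0.35·0.8750 + 0.15·0.1250) ≈ 0.9423
After 'alert': P(compromised) = 0.35·0.9423 / (0.35·0.9423 + 0.15·0.0577) ≈ 0.9744
After 'alert': P(compromised) = 0.35·0.9744 / (0.35·0.9744 + 0.15·0.0256) ≈ 0.9889
After 'quiet': P(compromised) = 0.65·0.9889 / (0.65·0.9889 + 0.85·0.0111) ≈ 0.9855
After 'quiet': P(compromised) = 0.65·0.9855 / (0.65·0.9855 + 0.85·0.0145) ≈ 0.9811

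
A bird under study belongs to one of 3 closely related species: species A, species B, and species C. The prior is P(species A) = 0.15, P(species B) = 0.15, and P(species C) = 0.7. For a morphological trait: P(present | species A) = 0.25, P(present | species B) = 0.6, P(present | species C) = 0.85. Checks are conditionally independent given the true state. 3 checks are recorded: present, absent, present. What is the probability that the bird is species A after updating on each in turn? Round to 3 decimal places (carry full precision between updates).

After 'present': normaliser = 0.25·0.1500 + 0.6·0.1500 + 0.85·0.7000; P(species A) ≈ 0.0519, P(species B) ≈ 0.1246, P(species C) ≈ 0.8235
After 'absent': normaliser = 0.75·0.0519 + 0.4·0.1246 + 0.15·0.8235; P(species A) ≈ 0.1834, P(species B) ≈ 0.2347, P(species C) ≈ 0.5819
After 'present': normaliser = 0.25·0.1834 + 0.6·0.2347 + 0.85·0.5819; P(species A) ≈ 0.0673, P(species B) ≈ 0.2067, P(species C) ≈ 0.7260

0.067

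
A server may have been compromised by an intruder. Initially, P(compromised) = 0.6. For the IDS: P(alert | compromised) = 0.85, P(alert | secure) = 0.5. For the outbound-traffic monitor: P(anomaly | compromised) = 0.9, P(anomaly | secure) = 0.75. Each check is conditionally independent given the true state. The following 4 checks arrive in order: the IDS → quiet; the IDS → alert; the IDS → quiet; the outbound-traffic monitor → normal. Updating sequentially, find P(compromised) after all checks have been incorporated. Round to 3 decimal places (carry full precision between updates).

0.084

Apply Bayes' rule sequentially, carrying P(compromised) forward.
After the IDS='quiet': P(compromised) = 0.15·0.6000 / (0.15·0.6000 + 0.5·0.4000) ≈ 0.3103
After the IDS='alert': P(compromised) = 0.85·0.3103 / (0.85·0.3103 + 0.5·0.6897) ≈ 0.4334
After the IDS='quiet': P(compromised) = 0.15·0.4334 / (0.15·0.4334 + 0.5·0.5666) ≈ 0.1867
After the outbound-traffic monitor='normal': P(compromised) = 0.1·0.1867 / (0.1·0.1867 + 0.25·0.8133) ≈ 0.0841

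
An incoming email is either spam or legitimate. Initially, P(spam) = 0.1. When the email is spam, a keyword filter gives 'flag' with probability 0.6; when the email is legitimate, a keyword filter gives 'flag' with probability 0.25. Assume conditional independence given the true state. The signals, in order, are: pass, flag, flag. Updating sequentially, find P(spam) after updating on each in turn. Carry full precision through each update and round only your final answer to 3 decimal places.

0.254

Each posterior becomes the prior for the next update.
After 'pass': P(spam) = 0.4·0.1000 / (0.4·0.1000 + 0.75·0.9000) ≈ 0.0559
After 'flag': P(spam) = 0.6·0.0559 / (0.6·0.0559 + 0.25·0.9441) ≈ 0.1245
After 'flag': P(spam) = 0.6·0.1245 / (0.6·0.1245 + 0.25·0.8755) ≈ 0.2545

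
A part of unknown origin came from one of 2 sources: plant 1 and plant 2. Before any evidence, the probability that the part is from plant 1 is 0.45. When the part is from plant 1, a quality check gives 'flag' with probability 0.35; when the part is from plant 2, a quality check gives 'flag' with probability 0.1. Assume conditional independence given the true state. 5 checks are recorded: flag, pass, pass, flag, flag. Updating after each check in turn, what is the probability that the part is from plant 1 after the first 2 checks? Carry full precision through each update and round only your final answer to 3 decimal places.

0.674

Each posterior becomes the prior for the next update.
After 'flag': P(plant 1) = 0.35·0.4500 / (0.35·0.4500 + 0.1·0.5500) ≈ 0.7412
After 'pass': P(plant 1) = 0.65·0.7412 / (0.65·0.7412 + 0.9·0.2588) ≈ 0.6741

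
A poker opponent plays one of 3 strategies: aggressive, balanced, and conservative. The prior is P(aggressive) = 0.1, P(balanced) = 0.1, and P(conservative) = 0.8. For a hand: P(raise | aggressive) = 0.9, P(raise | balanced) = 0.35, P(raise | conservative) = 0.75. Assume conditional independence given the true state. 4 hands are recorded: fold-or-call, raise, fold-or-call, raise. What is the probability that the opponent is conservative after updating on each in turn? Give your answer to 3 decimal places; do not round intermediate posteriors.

0.825

Apply Bayes' rule sequentially, carrying P(conservative) forward.
After 'fold-or-call': normaliser = 0.1·0.1000 + 0.65·0.1000 + 0.25·0.8000; P(aggressive) ≈ 0.0364, P(balanced) ≈ 0.2364, P(conservative) ≈ 0.7273
After 'raise': normaliser = 0.9·0.0364 + 0.35·0.2364 + 0.75·0.7273; P(aggressive) ≈ 0.0495, P(balanced) ≈ 0.1252, P(conservative) ≈ 0.8253
After 'fold-or-call': normaliser = 0.1·0.0495 + 0.65·0.1252 + 0.25·0.8253; P(aggressive) ≈ 0.0169, P(balanced) ≈ 0.2780, P(conservative) ≈ 0.7051
After 'raise': normaliser = 0.9·0.0169 + 0.35·0.2780 + 0.75·0.7051; P(aggressive) ≈ 0.0237, P(balanced) ≈ 0.1517, P(conservative) ≈ 0.8245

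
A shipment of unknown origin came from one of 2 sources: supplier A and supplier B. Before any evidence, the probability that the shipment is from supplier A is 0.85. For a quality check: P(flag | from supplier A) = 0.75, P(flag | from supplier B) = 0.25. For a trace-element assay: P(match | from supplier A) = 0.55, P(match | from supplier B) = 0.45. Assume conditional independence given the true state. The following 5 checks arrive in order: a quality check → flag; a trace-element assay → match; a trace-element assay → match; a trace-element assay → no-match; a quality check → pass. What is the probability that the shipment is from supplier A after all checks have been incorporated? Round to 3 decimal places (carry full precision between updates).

After a quality check='flag': P(supplier A) = 0.75·0.8500 / (0.75·0.8500 + 0.25·0.1500) ≈ 0.9444
After a trace-element assay='match': P(supplier A) = 0.55·0.9444 / (0.55·0.9444 + 0.45·0.0556) ≈ 0.9541
After a trace-element assay='match': P(supplier A) = 0.55·0.9541 / (0.55·0.9541 + 0.45·0.0459) ≈ 0.9621
After a trace-element assay='no-match': P(supplier A) = 0.45·0.9621 / (0.45·0.9621 + 0.55·0.0379) ≈ 0.9541
After a quality check='pass': P(supplier A) = 0.25·0.9541 / (0.25·0.9541 + 0.75·0.0459) ≈ 0.8738

0.874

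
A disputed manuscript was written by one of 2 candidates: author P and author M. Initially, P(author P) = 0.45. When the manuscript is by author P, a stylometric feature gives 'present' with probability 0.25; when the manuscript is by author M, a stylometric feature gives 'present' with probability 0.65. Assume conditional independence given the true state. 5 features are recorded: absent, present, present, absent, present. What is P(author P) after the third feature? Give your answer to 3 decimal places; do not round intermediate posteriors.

0.206

Apply Bayes' rule sequentially, carrying P(author P) forward.
After 'absent': P(author P) = 0.75·0.4500 / (0.75·0.4500 + 0.35·0.5500) ≈ 0.6368
After 'present': P(author P) = 0.25·0.6368 / (0.25·0.6368 + 0.65·0.3632) ≈ 0.4027
After 'present': P(author P) = 0.25·0.4027 / (0.25·0.4027 + 0.65·0.5973) ≈ 0.2059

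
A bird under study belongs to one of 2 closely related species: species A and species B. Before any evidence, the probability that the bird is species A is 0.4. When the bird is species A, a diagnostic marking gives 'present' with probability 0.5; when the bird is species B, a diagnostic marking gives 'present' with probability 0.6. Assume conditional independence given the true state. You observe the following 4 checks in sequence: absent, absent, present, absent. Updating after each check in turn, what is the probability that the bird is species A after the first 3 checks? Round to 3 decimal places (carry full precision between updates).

0.465

After 'absent': P(species A) = 0.5·0.4000 / (0.5·0.4000 + 0.4·0.6000) ≈ 0.4545
After 'absent': P(species A) = 0.5·0.4545 / (0.5·0.4545 + 0.4·0.5455) ≈ 0.5102
After 'present': P(species A) = 0.5·0.5102 / (0.5·0.5102 + 0.6·0.4898) ≈ 0.4647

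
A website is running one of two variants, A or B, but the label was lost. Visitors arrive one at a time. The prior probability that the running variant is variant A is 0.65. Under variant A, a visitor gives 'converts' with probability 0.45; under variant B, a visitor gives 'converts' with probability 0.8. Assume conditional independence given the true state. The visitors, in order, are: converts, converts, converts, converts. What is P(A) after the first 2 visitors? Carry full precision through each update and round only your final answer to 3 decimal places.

Apply Bayes' rule sequentially, carrying P(A) forward.
After 'converts': P(A) = 0.45·0.6500 / (0.45·0.6500 + 0.8·0.3500) ≈ 0.5109
After 'converts': P(A) = 0.45·0.5109 / (0.45·0.5109 + 0.8·0.4891) ≈ 0.3701

0.370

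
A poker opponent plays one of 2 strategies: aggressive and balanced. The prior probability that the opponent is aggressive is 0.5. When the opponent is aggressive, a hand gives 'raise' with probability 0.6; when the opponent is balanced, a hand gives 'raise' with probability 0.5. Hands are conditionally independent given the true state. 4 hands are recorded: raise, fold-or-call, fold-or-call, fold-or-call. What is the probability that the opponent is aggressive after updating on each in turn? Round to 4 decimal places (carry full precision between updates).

Each posterior becomes the prior for the next update.
After 'raise': P(aggressive) = 0.6·0.5000 / (0.6·0.5000 + 0.5·0.5000) ≈ 0.5455
After 'fold-or-call': P(aggressive) = 0.4·0.5455 / (0.4·0.5455 + 0.5·0.4545) ≈ 0.4898
After 'fold-or-call': P(aggressive) = 0.4·0.4898 / (0.4·0.4898 + 0.5·0.5102) ≈ 0.4344
After 'fold-or-call': P(aggressive) = 0.4·0.4344 / (0.4·0.4344 + 0.5·0.5656) ≈ 0.3806

0.3806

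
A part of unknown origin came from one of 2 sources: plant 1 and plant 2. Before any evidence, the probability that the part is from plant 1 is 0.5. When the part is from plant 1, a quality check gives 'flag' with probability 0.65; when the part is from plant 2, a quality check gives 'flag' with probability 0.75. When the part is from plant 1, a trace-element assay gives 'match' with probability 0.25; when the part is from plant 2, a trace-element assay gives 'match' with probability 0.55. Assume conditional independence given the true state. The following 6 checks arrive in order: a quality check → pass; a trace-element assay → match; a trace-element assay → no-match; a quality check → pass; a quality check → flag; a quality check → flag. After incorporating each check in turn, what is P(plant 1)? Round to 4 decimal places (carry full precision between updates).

After a quality check='pass': P(plant 1) = 0.35·0.5000 / (0.35·0.5000 + 0.25·0.5000) ≈ 0.5833
After a trace-element assay='match': P(plant 1) = 0.25·0.5833 / (0.25·0.5833 + 0.55·0.4167) ≈ 0.3889
After a trace-element assay='no-match': P(plant 1) = 0.75·0.3889 / (0.75·0.3889 + 0.45·0.6111) ≈ 0.5147
After a quality check='pass': P(plant 1) = 0.35·0.5147 / (0.35·0.5147 + 0.25·0.4853) ≈ 0.5976
After a quality check='flag': P(plant 1) = 0.65·0.5976 / (0.65·0.5976 + 0.75·0.4024) ≈ 0.5627
After a quality check='flag': P(plant 1) = 0.65·0.5627 / (0.65·0.5627 + 0.75·0.4373) ≈ 0.5273

0.5273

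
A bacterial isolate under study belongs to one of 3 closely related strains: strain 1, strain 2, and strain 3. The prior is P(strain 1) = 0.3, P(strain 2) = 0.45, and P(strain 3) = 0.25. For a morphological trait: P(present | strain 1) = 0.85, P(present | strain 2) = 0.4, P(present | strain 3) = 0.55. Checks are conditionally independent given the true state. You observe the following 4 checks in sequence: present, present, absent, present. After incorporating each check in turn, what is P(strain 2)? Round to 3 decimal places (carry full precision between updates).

0.272

After 'present': normaliser = 0.85·0.3000 + 0.4·0.4500 + 0.55·0.2500; P(strain 1) ≈ 0.4454, P(strain 2) ≈ 0.3144, P(strain 3) ≈ 0.2402
After 'present': normaliser = 0.85·0.4454 + 0.4·0.3144 + 0.55·0.2402; P(strain 1) ≈ 0.5949, P(strain 2) ≈ 0.1976, P(strain 3) ≈ 0.2075
After 'absent': normaliser = 0.15·0.5949 + 0.6·0.1976 + 0.45·0.2075; P(strain 1) ≈ 0.2963, P(strain 2) ≈ 0.3936, P(strain 3) ≈ 0.3101
After 'present': normaliser = 0.85·0.2963 + 0.4·0.3936 + 0.55·0.3101; P(strain 1) ≈ 0.4343, P(strain 2) ≈ 0.2716, P(strain 3) ≈ 0.2941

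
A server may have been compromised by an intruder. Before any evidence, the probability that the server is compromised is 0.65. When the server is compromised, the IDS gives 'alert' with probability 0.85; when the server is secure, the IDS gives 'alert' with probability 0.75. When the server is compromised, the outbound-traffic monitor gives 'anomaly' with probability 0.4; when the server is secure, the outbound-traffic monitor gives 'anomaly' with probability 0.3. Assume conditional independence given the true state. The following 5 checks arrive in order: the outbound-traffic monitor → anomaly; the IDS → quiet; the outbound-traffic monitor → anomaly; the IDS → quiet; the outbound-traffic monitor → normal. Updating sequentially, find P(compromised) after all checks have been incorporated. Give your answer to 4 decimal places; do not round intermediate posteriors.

After the outbound-traffic monitor='anomaly': P(compromised) = 0.4·0.6500 / (0.4·0.6500 + 0.3·0.3500) ≈ 0.7123
After the IDS='quiet': P(compromised) = 0.15·0.7123 / (0.15·0.7123 + 0.25·0.2877) ≈ 0.5977
After the outbound-traffic monitor='anomaly': P(compromised) = 0.4·0.5977 / (0.4·0.5977 + 0.3·0.4023) ≈ 0.6645
After the IDS='quiet': P(compromised) = 0.15·0.6645 / (0.15·0.6645 + 0.25·0.3355) ≈ 0.5431
After the outbound-traffic monitor='normal': P(compromised) = 0.6·0.5431 / (0.6·0.5431 + 0.7·0.4569) ≈ 0.5047

0.5047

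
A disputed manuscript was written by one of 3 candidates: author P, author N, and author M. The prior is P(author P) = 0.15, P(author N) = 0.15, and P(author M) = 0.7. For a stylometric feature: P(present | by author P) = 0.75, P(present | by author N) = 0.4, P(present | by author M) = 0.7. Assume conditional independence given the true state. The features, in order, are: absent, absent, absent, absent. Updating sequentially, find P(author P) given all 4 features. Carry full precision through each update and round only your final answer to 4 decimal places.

0.0228

Apply Bayes' rule sequentially, carrying P(author P) forward.
After 'absent': normaliser = 0.25·0.1500 + 0.6·0.1500 + 0.3·0.7000; P(author P) ≈ 0.1111, P(author N) ≈ 0.2667, P(author M) ≈ 0.6222
After 'absent': normaliser = 0.25·0.1111 + 0.6·0.2667 + 0.3·0.6222; P(author P) ≈ 0.0742, P(author N) ≈ 0.4273, P(author M) ≈ 0.4985
After 'absent': normaliser = 0.25·0.0742 + 0.6·0.4273 + 0.3·0.4985; P(author P) ≈ 0.0437, P(author N) ≈ 0.6040, P(author M) ≈ 0.3523
After 'absent': normaliser = 0.25·0.0437 + 0.6·0.6040 + 0.3·0.3523; P(author P) ≈ 0.0228, P(author N) ≈ 0.7565, P(author M) ≈ 0.2207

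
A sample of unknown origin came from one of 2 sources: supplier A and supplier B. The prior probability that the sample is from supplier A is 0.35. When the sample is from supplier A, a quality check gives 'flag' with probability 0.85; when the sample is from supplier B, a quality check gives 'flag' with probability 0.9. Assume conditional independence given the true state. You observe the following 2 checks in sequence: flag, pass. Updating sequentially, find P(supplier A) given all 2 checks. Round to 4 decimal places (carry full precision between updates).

0.4327

After 'flag': P(supplier A) = 0.85·0.3500 / (0.85·0.3500 + 0.9·0.6500) ≈ 0.3371
After 'pass': P(supplier A) = 0.15·0.3371 / (0.15·0.3371 + 0.1·0.6629) ≈ 0.4327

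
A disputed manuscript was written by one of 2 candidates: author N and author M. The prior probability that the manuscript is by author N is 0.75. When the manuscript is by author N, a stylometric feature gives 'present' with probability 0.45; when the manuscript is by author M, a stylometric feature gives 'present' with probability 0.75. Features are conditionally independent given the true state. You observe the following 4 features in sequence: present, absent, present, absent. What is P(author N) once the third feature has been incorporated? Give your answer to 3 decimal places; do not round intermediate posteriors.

After 'present': P(author N) = 0.45·0.7500 / (0.45·0.7500 + 0.75·0.2500) ≈ 0.6429
After 'absent': P(author N) = 0.55·0.6429 / (0.55·0.6429 + 0.25·0.3571) ≈ 0.7984
After 'present': P(author N) = 0.45·0.7984 / (0.45·0.7984 + 0.75·0.2016) ≈ 0.7038

0.704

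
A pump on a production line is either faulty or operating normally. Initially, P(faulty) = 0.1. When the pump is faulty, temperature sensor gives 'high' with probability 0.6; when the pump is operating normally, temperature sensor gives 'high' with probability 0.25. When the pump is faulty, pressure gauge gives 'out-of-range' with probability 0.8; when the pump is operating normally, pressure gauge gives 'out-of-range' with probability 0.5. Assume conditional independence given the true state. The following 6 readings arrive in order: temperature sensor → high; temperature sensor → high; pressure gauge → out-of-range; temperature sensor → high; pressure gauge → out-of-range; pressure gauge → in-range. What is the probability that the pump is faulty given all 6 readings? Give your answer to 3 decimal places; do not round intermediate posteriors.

0.611

After temperature sensor='high': P(faulty) = 0.6·0.1000 / (0.6·0.1000 + 0.25·0.9000) ≈ 0.2105
After temperature sensor='high': P(faulty) = 0.6·0.2105 / (0.6·0.2105 + 0.25·0.7895) ≈ 0.3902
After pressure gauge='out-of-range': P(faulty) = 0.8·0.3902 / (0.8·0.3902 + 0.5·0.6098) ≈ 0.5059
After temperature sensor='high': P(faulty) = 0.6·0.5059 / (0.6·0.5059 + 0.25·0.4941) ≈ 0.7108
After pressure gauge='out-of-range': P(faulty) = 0.8·0.7108 / (0.8·0.7108 + 0.5·0.2892) ≈ 0.7972
After pressure gauge='in-range': P(faulty) = 0.2·0.7972 / (0.2·0.7972 + 0.5·0.2028) ≈ 0.6113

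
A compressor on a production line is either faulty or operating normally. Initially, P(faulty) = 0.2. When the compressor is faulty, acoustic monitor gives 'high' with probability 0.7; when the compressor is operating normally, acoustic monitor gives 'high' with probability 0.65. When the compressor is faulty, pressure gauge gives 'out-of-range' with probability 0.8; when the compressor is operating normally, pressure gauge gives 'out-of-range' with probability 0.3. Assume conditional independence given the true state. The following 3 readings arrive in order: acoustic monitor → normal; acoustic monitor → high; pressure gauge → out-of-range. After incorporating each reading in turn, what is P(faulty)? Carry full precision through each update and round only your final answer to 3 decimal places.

After acoustic monitor='normal': P(faulty) = 0.3·0.2000 / (0.3·0.2000 + 0.35·0.8000) ≈ 0.1765
After acoustic monitor='high': P(faulty) = 0.7·0.1765 / (0.7·0.1765 + 0.65·0.8235) ≈ 0.1875
After pressure gauge='out-of-range': P(faulty) = 0.8·0.1875 / (0.8·0.1875 + 0.3·0.8125) ≈ 0.3810

0.381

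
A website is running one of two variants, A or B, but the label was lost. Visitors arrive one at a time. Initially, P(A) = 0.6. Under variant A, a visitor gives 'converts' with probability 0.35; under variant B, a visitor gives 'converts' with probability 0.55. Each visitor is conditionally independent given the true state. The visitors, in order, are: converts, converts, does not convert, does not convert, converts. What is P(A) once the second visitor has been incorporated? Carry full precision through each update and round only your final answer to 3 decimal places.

After 'converts': P(A) = 0.35·0.6000 / (0.35·0.6000 + 0.55·0.4000) ≈ 0.4884
After 'converts': P(A) = 0.35·0.4884 / (0.35·0.4884 + 0.55·0.5116) ≈ 0.3779

0.378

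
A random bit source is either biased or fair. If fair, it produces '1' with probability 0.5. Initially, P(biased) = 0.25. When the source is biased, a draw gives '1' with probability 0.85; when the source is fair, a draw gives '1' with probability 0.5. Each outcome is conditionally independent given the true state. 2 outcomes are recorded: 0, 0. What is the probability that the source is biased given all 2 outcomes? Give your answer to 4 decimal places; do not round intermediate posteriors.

After '0': P(biased) = 0.15·0.2500 / (0.15·0.2500 + 0.5·0.7500) ≈ 0.0909
After '0': P(biased) = 0.15·0.0909 / (0.15·0.0909 + 0.5·0.9091) ≈ 0.0291

0.0291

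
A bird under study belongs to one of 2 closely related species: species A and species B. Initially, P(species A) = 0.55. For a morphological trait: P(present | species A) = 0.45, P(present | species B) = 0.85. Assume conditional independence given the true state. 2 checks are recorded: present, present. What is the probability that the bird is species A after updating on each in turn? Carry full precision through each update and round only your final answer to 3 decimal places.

After 'present': P(species A) = 0.45·0.5500 / (0.45·0.5500 + 0.85·0.4500) ≈ 0.3929
After 'present': P(species A) = 0.45·0.3929 / (0.45·0.3929 + 0.85·0.6071) ≈ 0.2552

0.255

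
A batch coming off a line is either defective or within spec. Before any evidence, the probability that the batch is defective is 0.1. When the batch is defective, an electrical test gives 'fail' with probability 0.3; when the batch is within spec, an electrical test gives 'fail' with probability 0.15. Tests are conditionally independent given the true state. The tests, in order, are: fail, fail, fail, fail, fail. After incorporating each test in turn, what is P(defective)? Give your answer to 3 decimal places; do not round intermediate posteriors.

After 'fail': P(defective) = 0.3·0.1000 / (0.3·0.1000 + 0.15·0.9000) ≈ 0.1818
After 'fail': P(defective) = 0.3·0.1818 / (0.3·0.1818 + 0.15·0.8182) ≈ 0.3077
After 'fail': P(defective) = 0.3·0.3077 / (0.3·0.3077 + 0.15·0.6923) ≈ 0.4706
After 'fail': P(defective) = 0.3·0.4706 / (0.3·0.4706 + 0.15·0.5294) ≈ 0.6400
After 'fail': P(defective) = 0.3·0.6400 / (0.3·0.6400 + 0.15·0.3600) ≈ 0.7805

0.780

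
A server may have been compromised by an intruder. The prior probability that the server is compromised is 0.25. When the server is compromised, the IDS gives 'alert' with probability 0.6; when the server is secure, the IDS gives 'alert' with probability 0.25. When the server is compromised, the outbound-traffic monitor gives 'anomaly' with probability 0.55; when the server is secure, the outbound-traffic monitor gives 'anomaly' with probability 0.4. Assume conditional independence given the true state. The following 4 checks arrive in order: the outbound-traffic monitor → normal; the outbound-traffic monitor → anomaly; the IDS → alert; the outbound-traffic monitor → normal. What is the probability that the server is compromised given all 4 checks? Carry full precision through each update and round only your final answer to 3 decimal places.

After the outbound-traffic monitor='normal': P(compromised) = 0.45·0.2500 / (0.45·0.2500 + 0.6·0.7500) ≈ 0.2000
After the outbound-traffic monitor='anomaly': P(compromised) = 0.55·0.2000 / (0.55·0.2000 + 0.4·0.8000) ≈ 0.2558
After the IDS='alert': P(compromised) = 0.6·0.2558 / (0.6·0.2558 + 0.25·0.7442) ≈ 0.4521
After the outbound-traffic monitor='normal': P(compromised) = 0.45·0.4521 / (0.45·0.4521 + 0.6·0.5479) ≈ 0.3822

0.382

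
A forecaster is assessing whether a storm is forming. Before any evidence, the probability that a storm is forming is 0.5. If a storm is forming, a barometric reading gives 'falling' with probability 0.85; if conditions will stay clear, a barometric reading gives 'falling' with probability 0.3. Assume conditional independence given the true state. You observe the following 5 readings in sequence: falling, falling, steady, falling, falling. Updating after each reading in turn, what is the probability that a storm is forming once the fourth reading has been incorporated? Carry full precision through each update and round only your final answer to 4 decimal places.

0.8298

After 'falling': P(storm) = 0.85·0.5000 / (0.85·0.5000 + 0.3·0.5000) ≈ 0.7391
After 'falling': P(storm) = 0.85·0.7391 / (0.85·0.7391 + 0.3·0.2609) ≈ 0.8892
After 'steady': P(storm) = 0.15·0.8892 / (0.15·0.8892 + 0.7·0.1108) ≈ 0.6324
After 'falling': P(storm) = 0.85·0.6324 / (0.85·0.6324 + 0.3·0.3676) ≈ 0.8298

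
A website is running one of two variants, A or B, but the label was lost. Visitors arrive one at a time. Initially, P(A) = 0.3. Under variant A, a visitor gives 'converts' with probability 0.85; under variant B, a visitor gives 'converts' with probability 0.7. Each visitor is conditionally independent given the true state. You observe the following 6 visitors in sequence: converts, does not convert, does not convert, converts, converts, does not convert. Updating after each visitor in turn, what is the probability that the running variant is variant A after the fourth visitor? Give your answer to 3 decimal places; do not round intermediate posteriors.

Apply Bayes' rule sequentially, carrying P(A) forward.
After 'converts': P(A) = 0.85·0.3000 / (0.85·0.3000 + 0.7·0.7000) ≈ 0.3423
After 'does not convert': P(A) = 0.15·0.3423 / (0.15·0.3423 + 0.3·0.6577) ≈ 0.2065
After 'does not convert': P(A) = 0.15·0.2065 / (0.15·0.2065 + 0.3·0.7935) ≈ 0.1151
After 'converts': P(A) = 0.85·0.1151 / (0.85·0.1151 + 0.7·0.8849) ≈ 0.1364

0.136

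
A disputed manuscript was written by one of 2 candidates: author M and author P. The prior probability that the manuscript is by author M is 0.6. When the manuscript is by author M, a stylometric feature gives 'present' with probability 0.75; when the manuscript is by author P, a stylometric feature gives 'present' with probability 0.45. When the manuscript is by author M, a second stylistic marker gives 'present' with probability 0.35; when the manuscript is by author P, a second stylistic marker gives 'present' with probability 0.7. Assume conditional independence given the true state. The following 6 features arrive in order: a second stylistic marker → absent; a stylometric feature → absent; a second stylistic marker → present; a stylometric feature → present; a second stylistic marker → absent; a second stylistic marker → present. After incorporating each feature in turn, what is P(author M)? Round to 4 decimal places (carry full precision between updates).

After a second stylistic marker='absent': P(author M) = 0.65·0.6000 / (0.65·0.6000 + 0.3·0.4000) ≈ 0.7647
After a stylometric feature='absent': P(author M) = 0.25·0.7647 / (0.25·0.7647 + 0.55·0.2353) ≈ 0.5963
After a second stylistic marker='present': P(author M) = 0.35·0.5963 / (0.35·0.5963 + 0.7·0.4037) ≈ 0.4248
After a stylometric feature='present': P(author M) = 0.75·0.4248 / (0.75·0.4248 + 0.45·0.5752) ≈ 0.5518
After a second stylistic marker='absent': P(author M) = 0.65·0.5518 / (0.65·0.5518 + 0.3·0.4482) ≈ 0.7273
After a second stylistic marker='present': P(author M) = 0.35·0.7273 / (0.35·0.7273 + 0.7·0.2727) ≈ 0.5715

0.5715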